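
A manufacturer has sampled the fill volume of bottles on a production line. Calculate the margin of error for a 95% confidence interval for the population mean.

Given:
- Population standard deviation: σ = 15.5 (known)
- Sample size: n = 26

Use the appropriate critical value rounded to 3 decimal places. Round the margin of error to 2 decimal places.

The population standard deviation σ is known, so use the z-interval margin of error formula.

For 95% confidence, z* = 1.96 (from standard normal table)

Margin of error formula for z-interval: E = z* × σ/√n

E = 1.96 × 15.5/√26
  = 1.96 × 3.039800
  = 5.9580

Rounded to 2 decimal places:

5.96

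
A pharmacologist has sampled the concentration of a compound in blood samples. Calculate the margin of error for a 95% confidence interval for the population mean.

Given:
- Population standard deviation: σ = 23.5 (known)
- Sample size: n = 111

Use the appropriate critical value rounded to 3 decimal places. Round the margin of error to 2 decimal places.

The population standard deviation σ is known, so use the z-interval margin of error formula.

For 95% confidence, z* = 1.96 (from standard normal table)

Margin of error formula for z-interval: E = z* × σ/√n

E = 1.96 × 23.5/√111
  = 1.96 × 2.230521
  = 4.3718

Rounded to 2 decimal places:

4.37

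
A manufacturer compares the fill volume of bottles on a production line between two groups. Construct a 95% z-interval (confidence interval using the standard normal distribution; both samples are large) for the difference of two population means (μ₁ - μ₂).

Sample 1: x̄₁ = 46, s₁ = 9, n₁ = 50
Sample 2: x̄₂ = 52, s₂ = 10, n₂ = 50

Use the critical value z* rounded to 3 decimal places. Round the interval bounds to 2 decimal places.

Both samples are large (n₁ = 50 ≥ 30, n₂ = 50 ≥ 30), so a z-interval for the difference of means applies.

Point estimate: x̄₁ - x̄₂ = 46 - 52 = -6

Standard error: SE = √(s₁²/n₁ + s₂²/n₂)
= √(9²/50 + 10²/50)
= √(1.620000 + 2.000000)
= 1.902630

For 95% confidence, z* = 1.96 (from standard normal table)
Margin of error: E = z* × SE = 1.96 × 1.902630 = 3.7292

Z-interval: (x̄₁ - x̄₂) ± E = -6 ± 3.7292 = (-9.7292, -2.2708)

Rounded to 2 decimal places:

(-9.73, -2.27)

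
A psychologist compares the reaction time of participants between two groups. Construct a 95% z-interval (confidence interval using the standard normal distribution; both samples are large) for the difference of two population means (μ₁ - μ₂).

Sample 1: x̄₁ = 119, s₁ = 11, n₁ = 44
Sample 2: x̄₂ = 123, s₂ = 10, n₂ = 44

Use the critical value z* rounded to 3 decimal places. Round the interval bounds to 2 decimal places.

Both samples are large (n₁ = 44 ≥ 30, n₂ = 44 ≥ 30), so a z-interval for the difference of means applies.

Point estimate: x̄₁ - x̄₂ = 119 - 123 = -4

Standard error: SE = √(s₁²/n₁ + s₂²/n₂)
= √(11²/44 + 10²/44)
= √(2.750000 + 2.272727)
= 2.241144

For 95% confidence, z* = 1.96 (from standard normal table)
Margin of error: E = z* × SE = 1.96 × 2.241144 = 4.3926

Z-interval: (x̄₁ - x̄₂) ± E = -4 ± 4.3926 = (-8.3926, 0.3926)

Rounded to 2 decimal places:

(-8.39, 0.39)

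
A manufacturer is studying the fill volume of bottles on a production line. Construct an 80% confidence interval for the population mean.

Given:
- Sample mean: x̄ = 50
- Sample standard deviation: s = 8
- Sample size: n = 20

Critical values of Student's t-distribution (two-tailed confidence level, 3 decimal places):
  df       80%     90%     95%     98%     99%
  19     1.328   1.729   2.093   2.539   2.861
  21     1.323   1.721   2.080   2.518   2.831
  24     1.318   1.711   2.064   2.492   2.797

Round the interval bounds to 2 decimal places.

The population standard deviation σ is unknown (only the sample standard deviation s is given), so use a t-interval with df = n - 1 = 20 - 1 = 19.

For 80% confidence with df = 19, t* = 1.328 (from t-table)

Standard error: SE = s/√n = 8/√20 = 1.788854

Margin of error: E = t* × SE = 1.328 × 1.788854 = 2.3756

T-interval: x̄ ± E = 50 ± 2.3756 = (47.6244, 52.3756)

Rounded to 2 decimal places:

(47.62, 52.38)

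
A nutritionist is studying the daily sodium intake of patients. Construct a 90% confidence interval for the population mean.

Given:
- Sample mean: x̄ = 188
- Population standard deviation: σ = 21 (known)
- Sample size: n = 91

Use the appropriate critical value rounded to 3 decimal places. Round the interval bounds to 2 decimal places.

The population standard deviation σ is known, so use a z-interval (standard normal critical value).

For 90% confidence, z* = 1.645 (from standard normal table)

Standard error: SE = σ/√n = 21/√91 = 2.201398

Margin of error: E = z* × SE = 1.645 × 2.201398 = 3.6213

Z-interval: x̄ ± E = 188 ± 3.6213 = (184.3787, 191.6213)

Rounded to 2 decimal places:

(184.38, 191.62)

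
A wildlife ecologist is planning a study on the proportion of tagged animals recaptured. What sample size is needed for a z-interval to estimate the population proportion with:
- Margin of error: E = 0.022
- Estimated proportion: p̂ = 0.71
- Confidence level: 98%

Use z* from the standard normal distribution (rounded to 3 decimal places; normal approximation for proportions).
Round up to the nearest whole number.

Using z* for proportion z-interval (normal approximation).

For 98% confidence, z* = 2.326 (from standard normal table)

Sample size formula for proportion z-interval: n = z*²p̂(1-p̂)/E²

n = 2.326² × 0.71 × 0.29 / 0.022²
  = 5.410276 × 0.2059 / 0.000484
  = 2301.6030

Round up to the nearest whole number: n = 2302

2302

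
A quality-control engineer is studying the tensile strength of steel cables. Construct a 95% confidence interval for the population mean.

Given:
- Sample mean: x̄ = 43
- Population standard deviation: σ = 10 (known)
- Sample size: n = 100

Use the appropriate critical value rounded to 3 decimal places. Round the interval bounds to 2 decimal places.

The population standard deviation σ is known, so use a z-interval (standard normal critical value).

For 95% confidence, z* = 1.96 (from standard normal table)

Standard error: SE = σ/√n = 10/√100 = 1.000000

Margin of error: E = z* × SE = 1.96 × 1.000000 = 1.9600

Z-interval: x̄ ± E = 43 ± 1.9600 = (41.0400, 44.9600)

Rounded to 2 decimal places:

(41.04, 44.96)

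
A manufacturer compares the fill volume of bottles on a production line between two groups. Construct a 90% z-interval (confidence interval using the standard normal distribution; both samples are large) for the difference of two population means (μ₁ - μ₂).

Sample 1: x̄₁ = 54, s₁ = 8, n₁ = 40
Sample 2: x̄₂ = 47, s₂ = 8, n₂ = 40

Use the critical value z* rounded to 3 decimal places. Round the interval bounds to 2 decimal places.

Both samples are large (n₁ = 40 ≥ 30, n₂ = 40 ≥ 30), so a z-interval for the difference of means applies.

Point estimate: x̄₁ - x̄₂ = 54 - 47 = 7

Standard error: SE = √(s₁²/n₁ + s₂²/n₂)
= √(8²/40 + 8²/40)
= √(1.600000 + 1.600000)
= 1.788854

For 90% confidence, z* = 1.645 (from standard normal table)
Margin of error: E = z* × SE = 1.645 × 1.788854 = 2.9427

Z-interval: (x̄₁ - x̄₂) ± E = 7 ± 2.9427 = (4.0573, 9.9427)

Rounded to 2 decimal places:

(4.06, 9.94)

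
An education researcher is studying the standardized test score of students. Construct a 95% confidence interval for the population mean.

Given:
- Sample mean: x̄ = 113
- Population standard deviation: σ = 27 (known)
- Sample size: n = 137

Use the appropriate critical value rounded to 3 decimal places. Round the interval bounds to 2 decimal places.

The population standard deviation σ is known, so use a z-interval (standard normal critical value).

For 95% confidence, z* = 1.96 (from standard normal table)

Standard error: SE = σ/√n = 27/√137 = 2.306766

Margin of error: E = z* × SE = 1.96 × 2.306766 = 4.5213

Z-interval: x̄ ± E = 113 ± 4.5213 = (108.4787, 117.5213)

Rounded to 2 decimal places:

(108.48, 117.52)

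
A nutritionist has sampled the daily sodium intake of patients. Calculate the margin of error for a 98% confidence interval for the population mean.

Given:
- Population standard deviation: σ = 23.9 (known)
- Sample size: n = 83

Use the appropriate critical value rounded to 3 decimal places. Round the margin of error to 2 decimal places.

The population standard deviation σ is known, so use the z-interval margin of error formula.

For 98% confidence, z* = 2.326 (from standard normal table)

Margin of error formula for z-interval: E = z* × σ/√n

E = 2.326 × 23.9/√83
  = 2.326 × 2.623366
  = 6.1019

Rounded to 2 decimal places:

6.10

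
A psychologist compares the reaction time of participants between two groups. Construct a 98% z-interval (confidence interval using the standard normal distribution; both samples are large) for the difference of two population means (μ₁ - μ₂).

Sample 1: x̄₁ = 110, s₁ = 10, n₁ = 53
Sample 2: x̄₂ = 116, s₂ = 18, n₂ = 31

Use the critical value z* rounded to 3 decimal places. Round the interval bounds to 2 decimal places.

Both samples are large (n₁ = 53 ≥ 30, n₂ = 31 ≥ 30), so a z-interval for the difference of means applies.

Point estimate: x̄₁ - x̄₂ = 110 - 116 = -6

Standard error: SE = √(s₁²/n₁ + s₂²/n₂)
= √(10²/53 + 18²/31)
= √(1.886792 + 10.451613)
= 3.512607

For 98% confidence, z* = 2.326 (from standard normal table)
Margin of error: E = z* × SE = 2.326 × 3.512607 = 8.1703

Z-interval: (x̄₁ - x̄₂) ± E = -6 ± 8.1703 = (-14.1703, 2.1703)

Rounded to 2 decimal places:

(-14.17, 2.17)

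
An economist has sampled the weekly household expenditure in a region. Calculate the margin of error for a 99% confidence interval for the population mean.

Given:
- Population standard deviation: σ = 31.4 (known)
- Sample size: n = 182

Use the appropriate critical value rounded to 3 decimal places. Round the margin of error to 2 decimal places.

The population standard deviation σ is known, so use the z-interval margin of error formula.

For 99% confidence, z* = 2.576 (from standard normal table)

Margin of error formula for z-interval: E = z* × σ/√n

E = 2.576 × 31.4/√182
  = 2.576 × 2.327523
  = 5.9957

Rounded to 2 decimal places:

6.00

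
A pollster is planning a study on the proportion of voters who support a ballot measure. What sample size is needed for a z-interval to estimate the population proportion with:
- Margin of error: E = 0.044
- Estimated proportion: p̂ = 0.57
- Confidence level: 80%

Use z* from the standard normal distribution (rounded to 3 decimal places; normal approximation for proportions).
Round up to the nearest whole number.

Using z* for proportion z-interval (normal approximation).

For 80% confidence, z* = 1.282 (from standard normal table)

Sample size formula for proportion z-interval: n = z*²p̂(1-p̂)/E²

n = 1.282² × 0.57 × 0.43 / 0.044²
  = 1.643524 × 0.2451 / 0.001936
  = 208.0722

Round up to the nearest whole number: n = 209

209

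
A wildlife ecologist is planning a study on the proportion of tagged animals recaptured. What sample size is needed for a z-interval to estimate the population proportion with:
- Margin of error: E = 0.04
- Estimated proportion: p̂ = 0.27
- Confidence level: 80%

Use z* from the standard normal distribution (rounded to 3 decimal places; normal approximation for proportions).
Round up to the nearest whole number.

Using z* for proportion z-interval (normal approximation).

For 80% confidence, z* = 1.282 (from standard normal table)

Sample size formula for proportion z-interval: n = z*²p̂(1-p̂)/E²

n = 1.282² × 0.27 × 0.73 / 0.04²
  = 1.643524 × 0.1971 / 0.0016
  = 202.4616

Round up to the nearest whole number: n = 203

203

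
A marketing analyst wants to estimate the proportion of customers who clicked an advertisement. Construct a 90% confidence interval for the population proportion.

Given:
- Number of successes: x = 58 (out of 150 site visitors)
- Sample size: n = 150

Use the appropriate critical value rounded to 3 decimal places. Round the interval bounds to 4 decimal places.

Sample proportion: p̂ = 58/150 = 0.386667

Check conditions for normal approximation:
  np̂ = 58 ≥ 10 ✓
  n(1-p̂) = 92 ≥ 10 ✓

The sample is large enough, so use a z-interval (normal approximation) for the proportion.

For 90% confidence, z* = 1.645 (from standard normal table)

Standard error: SE = √(p̂(1-p̂)/n) = √(0.386667×0.613333/150) = 0.03976226

Margin of error: E = z* × SE = 1.645 × 0.03976226 = 0.065409

Z-interval: p̂ ± E = 0.386667 ± 0.065409 = (0.321258, 0.452076)

Rounded to 4 decimal places:

(0.3213, 0.4521)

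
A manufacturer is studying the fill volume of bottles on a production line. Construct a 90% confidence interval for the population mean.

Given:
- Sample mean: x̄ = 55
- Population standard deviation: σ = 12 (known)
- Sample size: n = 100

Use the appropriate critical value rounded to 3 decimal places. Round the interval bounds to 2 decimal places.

The population standard deviation σ is known, so use a z-interval (standard normal critical value).

For 90% confidence, z* = 1.645 (from standard normal table)

Standard error: SE = σ/√n = 12/√100 = 1.200000

Margin of error: E = z* × SE = 1.645 × 1.200000 = 1.9740

Z-interval: x̄ ± E = 55 ± 1.9740 = (53.0260, 56.9740)

Rounded to 2 decimal places:

(53.03, 56.97)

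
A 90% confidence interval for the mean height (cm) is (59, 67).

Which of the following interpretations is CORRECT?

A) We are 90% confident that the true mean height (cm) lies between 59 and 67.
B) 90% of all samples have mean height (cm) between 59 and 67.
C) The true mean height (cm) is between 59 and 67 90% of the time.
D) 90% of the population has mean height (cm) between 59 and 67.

A confidence interval represents our confidence in the procedure, not a probability statement about the parameter.

Key concept: If we repeated this sampling process many times and computed a 90% CI each time, about 90% of those intervals would contain the true population parameter.

For this specific interval (59, 67):
- Midpoint (point estimate): 63
- Margin of error: 4

The correct interpretation is the one stating confidence that the true parameter lies in the interval — option A.

A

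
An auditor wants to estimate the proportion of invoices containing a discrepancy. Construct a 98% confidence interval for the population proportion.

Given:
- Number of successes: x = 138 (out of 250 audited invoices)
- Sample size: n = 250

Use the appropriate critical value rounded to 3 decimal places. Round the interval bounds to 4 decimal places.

Sample proportion: p̂ = 138/250 = 0.552000

Check conditions for normal approximation:
  np̂ = 138 ≥ 10 ✓
  n(1-p̂) = 112 ≥ 10 ✓

The sample is large enough, so use a z-interval (normal approximation) for the proportion.

For 98% confidence, z* = 2.326 (from standard normal table)

Standard error: SE = √(p̂(1-p̂)/n) = √(0.552000×0.448000/250) = 0.03145130

Margin of error: E = z* × SE = 2.326 × 0.03145130 = 0.073156

Z-interval: p̂ ± E = 0.552000 ± 0.073156 = (0.478844, 0.625156)

Rounded to 4 decimal places:

(0.4788, 0.6252)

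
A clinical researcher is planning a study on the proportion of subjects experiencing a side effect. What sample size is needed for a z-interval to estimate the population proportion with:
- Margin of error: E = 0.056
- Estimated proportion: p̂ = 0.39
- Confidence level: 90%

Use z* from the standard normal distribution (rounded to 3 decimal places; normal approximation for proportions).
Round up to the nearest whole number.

Using z* for proportion z-interval (normal approximation).

For 90% confidence, z* = 1.645 (from standard normal table)

Sample size formula for proportion z-interval: n = z*²p̂(1-p̂)/E²

n = 1.645² × 0.39 × 0.61 / 0.056²
  = 2.706025 × 0.2379 / 0.003136
  = 205.2817

Round up to the nearest whole number: n = 206

206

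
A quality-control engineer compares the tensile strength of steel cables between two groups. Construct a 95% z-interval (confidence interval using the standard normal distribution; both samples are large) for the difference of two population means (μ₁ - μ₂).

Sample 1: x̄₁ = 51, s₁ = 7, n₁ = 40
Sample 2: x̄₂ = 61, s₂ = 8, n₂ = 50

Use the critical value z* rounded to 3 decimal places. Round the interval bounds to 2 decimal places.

Both samples are large (n₁ = 40 ≥ 30, n₂ = 50 ≥ 30), so a z-interval for the difference of means applies.

Point estimate: x̄₁ - x̄₂ = 51 - 61 = -10

Standard error: SE = √(s₁²/n₁ + s₂²/n₂)
= √(7²/40 + 8²/50)
= √(1.225000 + 1.280000)
= 1.582719

For 95% confidence, z* = 1.96 (from standard normal table)
Margin of error: E = z* × SE = 1.96 × 1.582719 = 3.1021

Z-interval: (x̄₁ - x̄₂) ± E = -10 ± 3.1021 = (-13.1021, -6.8979)

Rounded to 2 decimal places:

(-13.10, -6.90)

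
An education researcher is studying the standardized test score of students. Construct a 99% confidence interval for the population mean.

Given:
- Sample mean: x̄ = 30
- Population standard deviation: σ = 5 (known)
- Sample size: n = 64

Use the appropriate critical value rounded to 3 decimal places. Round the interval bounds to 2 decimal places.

The population standard deviation σ is known, so use a z-interval (standard normal critical value).

For 99% confidence, z* = 2.576 (from standard normal table)

Standard error: SE = σ/√n = 5/√64 = 0.625000

Margin of error: E = z* × SE = 2.576 × 0.625000 = 1.6100

Z-interval: x̄ ± E = 30 ± 1.6100 = (28.3900, 31.6100)

Rounded to 2 decimal places:

(28.39, 31.61)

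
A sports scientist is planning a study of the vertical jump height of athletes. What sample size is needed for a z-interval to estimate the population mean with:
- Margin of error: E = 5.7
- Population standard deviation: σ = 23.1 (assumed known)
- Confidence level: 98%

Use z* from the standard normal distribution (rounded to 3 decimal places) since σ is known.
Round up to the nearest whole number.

Using z* since population σ is known (z-interval formula).

For 98% confidence, z* = 2.326 (from standard normal table)

Sample size formula for z-interval: n = (z*σ/E)²

n = (2.326 × 23.1 / 5.7)²
  = (9.426421)²
  = 88.8574

Round up to the nearest whole number: n = 89

89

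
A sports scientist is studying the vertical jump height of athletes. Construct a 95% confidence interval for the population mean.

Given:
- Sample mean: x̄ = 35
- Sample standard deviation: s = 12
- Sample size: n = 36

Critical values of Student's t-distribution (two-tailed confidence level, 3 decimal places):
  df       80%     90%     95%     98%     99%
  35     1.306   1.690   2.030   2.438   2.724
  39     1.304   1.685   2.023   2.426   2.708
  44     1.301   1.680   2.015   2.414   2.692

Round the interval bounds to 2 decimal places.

The population standard deviation σ is unknown (only the sample standard deviation s is given), so use a t-interval with df = n - 1 = 36 - 1 = 35.

For 95% confidence with df = 35, t* = 2.030 (from t-table)

Standard error: SE = s/√n = 12/√36 = 2.000000

Margin of error: E = t* × SE = 2.030 × 2.000000 = 4.0600

T-interval: x̄ ± E = 35 ± 4.0600 = (30.9400, 39.0600)

Rounded to 2 decimal places:

(30.94, 39.06)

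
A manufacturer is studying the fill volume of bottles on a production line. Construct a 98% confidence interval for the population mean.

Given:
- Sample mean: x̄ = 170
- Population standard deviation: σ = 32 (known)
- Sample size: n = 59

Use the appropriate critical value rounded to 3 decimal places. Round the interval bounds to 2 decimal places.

The population standard deviation σ is known, so use a z-interval (standard normal critical value).

For 98% confidence, z* = 2.326 (from standard normal table)

Standard error: SE = σ/√n = 32/√59 = 4.166045

Margin of error: E = z* × SE = 2.326 × 4.166045 = 9.6902

Z-interval: x̄ ± E = 170 ± 9.6902 = (160.3098, 179.6902)

Rounded to 2 decimal places:

(160.31, 179.69)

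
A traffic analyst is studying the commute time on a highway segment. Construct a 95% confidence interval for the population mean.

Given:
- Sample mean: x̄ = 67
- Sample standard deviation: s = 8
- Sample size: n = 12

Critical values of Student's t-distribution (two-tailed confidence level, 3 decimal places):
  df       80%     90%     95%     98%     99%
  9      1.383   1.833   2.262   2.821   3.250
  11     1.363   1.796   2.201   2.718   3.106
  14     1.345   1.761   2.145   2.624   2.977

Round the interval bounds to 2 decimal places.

The population standard deviation σ is unknown (only the sample standard deviation s is given), so use a t-interval with df = n - 1 = 12 - 1 = 11.

For 95% confidence with df = 11, t* = 2.201 (from t-table)

Standard error: SE = s/√n = 8/√12 = 2.309401

Margin of error: E = t* × SE = 2.201 × 2.309401 = 5.0830

T-interval: x̄ ± E = 67 ± 5.0830 = (61.9170, 72.0830)

Rounded to 2 decimal places:

(61.92, 72.08)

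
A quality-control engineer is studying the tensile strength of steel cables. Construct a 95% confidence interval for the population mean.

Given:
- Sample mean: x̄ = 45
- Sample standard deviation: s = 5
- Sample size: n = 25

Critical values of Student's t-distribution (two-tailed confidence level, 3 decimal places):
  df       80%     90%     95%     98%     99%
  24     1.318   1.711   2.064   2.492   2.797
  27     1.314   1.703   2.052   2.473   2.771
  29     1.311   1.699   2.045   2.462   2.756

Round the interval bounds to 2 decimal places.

The population standard deviation σ is unknown (only the sample standard deviation s is given), so use a t-interval with df = n - 1 = 25 - 1 = 24.

For 95% confidence with df = 24, t* = 2.064 (from t-table)

Standard error: SE = s/√n = 5/√25 = 1.000000

Margin of error: E = t* × SE = 2.064 × 1.000000 = 2.0640

T-interval: x̄ ± E = 45 ± 2.0640 = (42.9360, 47.0640)

Rounded to 2 decimal places:

(42.94, 47.06)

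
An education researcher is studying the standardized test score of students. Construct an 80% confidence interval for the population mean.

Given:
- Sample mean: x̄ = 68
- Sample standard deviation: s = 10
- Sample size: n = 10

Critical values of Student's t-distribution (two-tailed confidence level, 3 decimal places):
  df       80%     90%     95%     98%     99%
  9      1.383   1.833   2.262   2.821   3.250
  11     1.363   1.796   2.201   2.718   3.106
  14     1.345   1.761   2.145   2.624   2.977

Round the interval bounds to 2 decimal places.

The population standard deviation σ is unknown (only the sample standard deviation s is given), so use a t-interval with df = n - 1 = 10 - 1 = 9.

For 80% confidence with df = 9, t* = 1.383 (from t-table)

Standard error: SE = s/√n = 10/√10 = 3.162278

Margin of error: E = t* × SE = 1.383 × 3.162278 = 4.3734

T-interval: x̄ ± E = 68 ± 4.3734 = (63.6266, 72.3734)

Rounded to 2 decimal places:

(63.63, 72.37)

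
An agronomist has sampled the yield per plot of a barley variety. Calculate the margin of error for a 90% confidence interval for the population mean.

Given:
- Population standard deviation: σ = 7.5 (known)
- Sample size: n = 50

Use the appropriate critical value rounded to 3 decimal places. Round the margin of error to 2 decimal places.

The population standard deviation σ is known, so use the z-interval margin of error formula.

For 90% confidence, z* = 1.645 (from standard normal table)

Margin of error formula for z-interval: E = z* × σ/√n

E = 1.645 × 7.5/√50
  = 1.645 × 1.060660
  = 1.7448

Rounded to 2 decimal places:

1.74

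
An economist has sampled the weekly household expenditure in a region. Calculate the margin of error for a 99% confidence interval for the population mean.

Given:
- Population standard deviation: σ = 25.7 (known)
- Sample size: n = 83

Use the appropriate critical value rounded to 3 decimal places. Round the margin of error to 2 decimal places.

The population standard deviation σ is known, so use the z-interval margin of error formula.

For 99% confidence, z* = 2.576 (from standard normal table)

Margin of error formula for z-interval: E = z* × σ/√n

E = 2.576 × 25.7/√83
  = 2.576 × 2.820941
  = 7.2667

Rounded to 2 decimal places:

7.27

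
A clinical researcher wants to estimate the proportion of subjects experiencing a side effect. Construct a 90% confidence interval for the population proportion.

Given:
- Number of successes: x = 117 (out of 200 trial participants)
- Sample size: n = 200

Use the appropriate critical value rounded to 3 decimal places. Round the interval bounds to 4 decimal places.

Sample proportion: p̂ = 117/200 = 0.585000

Check conditions for normal approximation:
  np̂ = 117 ≥ 10 ✓
  n(1-p̂) = 83 ≥ 10 ✓

The sample is large enough, so use a z-interval (normal approximation) for the proportion.

For 90% confidence, z* = 1.645 (from standard normal table)

Standard error: SE = √(p̂(1-p̂)/n) = √(0.585000×0.415000/200) = 0.03484071

Margin of error: E = z* × SE = 1.645 × 0.03484071 = 0.057313

Z-interval: p̂ ± E = 0.585000 ± 0.057313 = (0.527687, 0.642313)

Rounded to 4 decimal places:

(0.5277, 0.6423)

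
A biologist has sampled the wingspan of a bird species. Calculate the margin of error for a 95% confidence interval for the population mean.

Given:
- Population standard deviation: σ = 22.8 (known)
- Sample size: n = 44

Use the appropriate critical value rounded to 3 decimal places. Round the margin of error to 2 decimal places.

The population standard deviation σ is known, so use the z-interval margin of error formula.

For 95% confidence, z* = 1.96 (from standard normal table)

Margin of error formula for z-interval: E = z* × σ/√n

E = 1.96 × 22.8/√44
  = 1.96 × 3.437229
  = 6.7370

Rounded to 2 decimal places:

6.74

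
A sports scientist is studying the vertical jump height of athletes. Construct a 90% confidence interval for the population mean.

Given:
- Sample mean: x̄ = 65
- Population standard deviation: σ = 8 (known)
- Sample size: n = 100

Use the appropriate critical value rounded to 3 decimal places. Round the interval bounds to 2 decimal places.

The population standard deviation σ is known, so use a z-interval (standard normal critical value).

For 90% confidence, z* = 1.645 (from standard normal table)

Standard error: SE = σ/√n = 8/√100 = 0.800000

Margin of error: E = z* × SE = 1.645 × 0.800000 = 1.3160

Z-interval: x̄ ± E = 65 ± 1.3160 = (63.6840, 66.3160)

Rounded to 2 decimal places:

(63.68, 66.32)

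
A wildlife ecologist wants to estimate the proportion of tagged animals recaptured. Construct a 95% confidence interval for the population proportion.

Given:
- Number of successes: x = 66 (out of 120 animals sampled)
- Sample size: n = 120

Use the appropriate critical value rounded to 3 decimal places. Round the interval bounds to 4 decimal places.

Sample proportion: p̂ = 66/120 = 0.550000

Check conditions for normal approximation:
  np̂ = 66 ≥ 10 ✓
  n(1-p̂) = 54 ≥ 10 ✓

The sample is large enough, so use a z-interval (normal approximation) for the proportion.

For 95% confidence, z* = 1.96 (from standard normal table)

Standard error: SE = √(p̂(1-p̂)/n) = √(0.550000×0.450000/120) = 0.04541476

Margin of error: E = z* × SE = 1.96 × 0.04541476 = 0.089013

Z-interval: p̂ ± E = 0.550000 ± 0.089013 = (0.460987, 0.639013)

Rounded to 4 decimal places:

(0.4610, 0.6390)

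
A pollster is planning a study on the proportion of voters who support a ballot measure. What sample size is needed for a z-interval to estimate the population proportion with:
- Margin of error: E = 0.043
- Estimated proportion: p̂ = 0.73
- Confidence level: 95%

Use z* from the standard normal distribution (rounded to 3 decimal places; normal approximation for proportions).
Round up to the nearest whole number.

Using z* for proportion z-interval (normal approximation).

For 95% confidence, z* = 1.96 (from standard normal table)

Sample size formula for proportion z-interval: n = z*²p̂(1-p̂)/E²

n = 1.96² × 0.73 × 0.27 / 0.043²
  = 3.8416 × 0.1971 / 0.001849
  = 409.5075

Round up to the nearest whole number: n = 410

410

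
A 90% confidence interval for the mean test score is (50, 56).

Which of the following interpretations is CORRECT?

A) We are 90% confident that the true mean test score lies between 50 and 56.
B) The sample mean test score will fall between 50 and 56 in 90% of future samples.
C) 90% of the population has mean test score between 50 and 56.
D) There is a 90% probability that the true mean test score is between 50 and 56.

A confidence interval represents our confidence in the procedure, not a probability statement about the parameter.

Key concept: If we repeated this sampling process many times and computed a 90% CI each time, about 90% of those intervals would contain the true population parameter.

For this specific interval (50, 56):
- Midpoint (point estimate): 53
- Margin of error: 3

The correct interpretation is the one stating confidence that the true parameter lies in the interval — option A.

A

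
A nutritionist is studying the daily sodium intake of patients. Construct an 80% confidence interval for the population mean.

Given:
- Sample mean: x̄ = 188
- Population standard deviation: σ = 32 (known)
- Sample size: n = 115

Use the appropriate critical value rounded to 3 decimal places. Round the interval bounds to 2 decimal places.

The population standard deviation σ is known, so use a z-interval (standard normal critical value).

For 80% confidence, z* = 1.282 (from standard normal table)

Standard error: SE = σ/√n = 32/√115 = 2.984015

Margin of error: E = z* × SE = 1.282 × 2.984015 = 3.8255

Z-interval: x̄ ± E = 188 ± 3.8255 = (184.1745, 191.8255)

Rounded to 2 decimal places:

(184.17, 191.83)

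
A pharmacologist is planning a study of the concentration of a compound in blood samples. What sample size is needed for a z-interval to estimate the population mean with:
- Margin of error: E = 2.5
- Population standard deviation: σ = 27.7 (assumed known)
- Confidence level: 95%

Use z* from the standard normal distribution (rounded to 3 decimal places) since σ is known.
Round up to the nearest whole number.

Using z* since population σ is known (z-interval formula).

For 95% confidence, z* = 1.96 (from standard normal table)

Sample size formula for z-interval: n = (z*σ/E)²

n = (1.96 × 27.7 / 2.5)²
  = (21.716800)²
  = 471.6194

Round up to the nearest whole number: n = 472

472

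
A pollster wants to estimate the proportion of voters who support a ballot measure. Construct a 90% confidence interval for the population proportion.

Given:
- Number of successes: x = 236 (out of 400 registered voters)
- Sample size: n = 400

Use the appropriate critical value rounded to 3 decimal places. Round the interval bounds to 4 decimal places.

Sample proportion: p̂ = 236/400 = 0.590000

Check conditions for normal approximation:
  np̂ = 236 ≥ 10 ✓
  n(1-p̂) = 164 ≥ 10 ✓

The sample is large enough, so use a z-interval (normal approximation) for the proportion.

For 90% confidence, z* = 1.645 (from standard normal table)

Standard error: SE = √(p̂(1-p̂)/n) = √(0.590000×0.410000/400) = 0.02459167

Margin of error: E = z* × SE = 1.645 × 0.02459167 = 0.040453

Z-interval: p̂ ± E = 0.590000 ± 0.040453 = (0.549547, 0.630453)

Rounded to 4 decimal places:

(0.5495, 0.6305)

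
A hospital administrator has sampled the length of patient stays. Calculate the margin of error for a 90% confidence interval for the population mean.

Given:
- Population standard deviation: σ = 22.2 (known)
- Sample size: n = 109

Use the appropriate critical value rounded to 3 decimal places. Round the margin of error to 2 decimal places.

The population standard deviation σ is known, so use the z-interval margin of error formula.

For 90% confidence, z* = 1.645 (from standard normal table)

Margin of error formula for z-interval: E = z* × σ/√n

E = 1.645 × 22.2/√109
  = 1.645 × 2.126374
  = 3.4979

Rounded to 2 decimal places:

3.50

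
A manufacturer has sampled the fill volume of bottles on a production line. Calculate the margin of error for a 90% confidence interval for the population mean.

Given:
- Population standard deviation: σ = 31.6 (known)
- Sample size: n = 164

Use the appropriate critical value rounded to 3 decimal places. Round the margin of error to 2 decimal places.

The population standard deviation σ is known, so use the z-interval margin of error formula.

For 90% confidence, z* = 1.645 (from standard normal table)

Margin of error formula for z-interval: E = z* × σ/√n

E = 1.645 × 31.6/√164
  = 1.645 × 2.467545
  = 4.0591

Rounded to 2 decimal places:

4.06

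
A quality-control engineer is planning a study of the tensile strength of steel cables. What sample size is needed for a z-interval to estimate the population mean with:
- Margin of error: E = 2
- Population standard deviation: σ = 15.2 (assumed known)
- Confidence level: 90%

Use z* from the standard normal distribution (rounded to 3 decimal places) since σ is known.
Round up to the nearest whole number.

Using z* since population σ is known (z-interval formula).

For 90% confidence, z* = 1.645 (from standard normal table)

Sample size formula for z-interval: n = (z*σ/E)²

n = (1.645 × 15.2 / 2)²
  = (12.502000)²
  = 156.3000

Round up to the nearest whole number: n = 157

157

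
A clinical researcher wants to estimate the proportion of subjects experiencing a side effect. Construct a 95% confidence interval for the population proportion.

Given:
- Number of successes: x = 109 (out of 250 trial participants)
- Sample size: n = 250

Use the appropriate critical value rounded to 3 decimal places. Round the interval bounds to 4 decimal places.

Sample proportion: p̂ = 109/250 = 0.436000

Check conditions for normal approximation:
  np̂ = 109 ≥ 10 ✓
  n(1-p̂) = 141 ≥ 10 ✓

The sample is large enough, so use a z-interval (normal approximation) for the proportion.

For 95% confidence, z* = 1.96 (from standard normal table)

Standard error: SE = √(p̂(1-p̂)/n) = √(0.436000×0.564000/250) = 0.03136265

Margin of error: E = z* × SE = 1.96 × 0.03136265 = 0.061471

Z-interval: p̂ ± E = 0.436000 ± 0.061471 = (0.374529, 0.497471)

Rounded to 4 decimal places:

(0.3745, 0.4975)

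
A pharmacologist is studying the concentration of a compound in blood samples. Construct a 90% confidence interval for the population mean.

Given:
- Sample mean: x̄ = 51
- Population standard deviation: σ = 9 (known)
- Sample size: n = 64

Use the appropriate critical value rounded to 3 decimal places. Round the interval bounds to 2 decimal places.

The population standard deviation σ is known, so use a z-interval (standard normal critical value).

For 90% confidence, z* = 1.645 (from standard normal table)

Standard error: SE = σ/√n = 9/√64 = 1.125000

Margin of error: E = z* × SE = 1.645 × 1.125000 = 1.8506

Z-interval: x̄ ± E = 51 ± 1.8506 = (49.1494, 52.8506)

Rounded to 2 decimal places:

(49.15, 52.85)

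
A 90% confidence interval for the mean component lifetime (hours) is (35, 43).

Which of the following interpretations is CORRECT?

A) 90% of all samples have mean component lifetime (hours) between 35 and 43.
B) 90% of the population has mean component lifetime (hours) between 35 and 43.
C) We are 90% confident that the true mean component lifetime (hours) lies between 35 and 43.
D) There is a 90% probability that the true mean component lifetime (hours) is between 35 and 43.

A confidence interval represents our confidence in the procedure, not a probability statement about the parameter.

Key concept: If we repeated this sampling process many times and computed a 90% CI each time, about 90% of those intervals would contain the true population parameter.

For this specific interval (35, 43):
- Midpoint (point estimate): 39
- Margin of error: 4

The correct interpretation is the one stating confidence that the true parameter lies in the interval — option C.

C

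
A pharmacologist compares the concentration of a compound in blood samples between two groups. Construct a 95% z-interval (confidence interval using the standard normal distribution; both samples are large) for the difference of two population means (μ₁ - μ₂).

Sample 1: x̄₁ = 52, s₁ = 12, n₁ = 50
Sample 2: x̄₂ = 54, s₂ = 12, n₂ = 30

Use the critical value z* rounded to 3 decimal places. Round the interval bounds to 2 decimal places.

Both samples are large (n₁ = 50 ≥ 30, n₂ = 30 ≥ 30), so a z-interval for the difference of means applies.

Point estimate: x̄₁ - x̄₂ = 52 - 54 = -2

Standard error: SE = √(s₁²/n₁ + s₂²/n₂)
= √(12²/50 + 12²/30)
= √(2.880000 + 4.800000)
= 2.771281

For 95% confidence, z* = 1.96 (from standard normal table)
Margin of error: E = z* × SE = 1.96 × 2.771281 = 5.4317

Z-interval: (x̄₁ - x̄₂) ± E = -2 ± 5.4317 = (-7.4317, 3.4317)

Rounded to 2 decimal places:

(-7.43, 3.43)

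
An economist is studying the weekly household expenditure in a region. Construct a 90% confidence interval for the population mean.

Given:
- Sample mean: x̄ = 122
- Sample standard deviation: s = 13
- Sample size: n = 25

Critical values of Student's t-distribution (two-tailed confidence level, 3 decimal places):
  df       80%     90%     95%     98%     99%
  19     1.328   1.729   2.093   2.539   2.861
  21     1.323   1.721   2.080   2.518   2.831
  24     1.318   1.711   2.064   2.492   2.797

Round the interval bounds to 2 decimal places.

The population standard deviation σ is unknown (only the sample standard deviation s is given), so use a t-interval with df = n - 1 = 25 - 1 = 24.

For 90% confidence with df = 24, t* = 1.711 (from t-table)

Standard error: SE = s/√n = 13/√25 = 2.600000

Margin of error: E = t* × SE = 1.711 × 2.600000 = 4.4486

T-interval: x̄ ± E = 122 ± 4.4486 = (117.5514, 126.4486)

Rounded to 2 decimal places:

(117.55, 126.45)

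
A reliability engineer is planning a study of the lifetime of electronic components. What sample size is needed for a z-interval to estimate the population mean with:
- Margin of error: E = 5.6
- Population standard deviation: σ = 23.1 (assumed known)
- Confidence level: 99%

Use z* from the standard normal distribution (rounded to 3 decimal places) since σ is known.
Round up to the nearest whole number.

Using z* since population σ is known (z-interval formula).

For 99% confidence, z* = 2.576 (from standard normal table)

Sample size formula for z-interval: n = (z*σ/E)²

n = (2.576 × 23.1 / 5.6)²
  = (10.626000)²
  = 112.9119

Round up to the nearest whole number: n = 113

113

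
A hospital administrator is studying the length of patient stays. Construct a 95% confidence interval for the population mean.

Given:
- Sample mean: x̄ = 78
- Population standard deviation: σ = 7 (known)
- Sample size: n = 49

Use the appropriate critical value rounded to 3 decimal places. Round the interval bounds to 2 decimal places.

The population standard deviation σ is known, so use a z-interval (standard normal critical value).

For 95% confidence, z* = 1.96 (from standard normal table)

Standard error: SE = σ/√n = 7/√49 = 1.000000

Margin of error: E = z* × SE = 1.96 × 1.000000 = 1.9600

Z-interval: x̄ ± E = 78 ± 1.9600 = (76.0400, 79.9600)

Rounded to 2 decimal places:

(76.04, 79.96)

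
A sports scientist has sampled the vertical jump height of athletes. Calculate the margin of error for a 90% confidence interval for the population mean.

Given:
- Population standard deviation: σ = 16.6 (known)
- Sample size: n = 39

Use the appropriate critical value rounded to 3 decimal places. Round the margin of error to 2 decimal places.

The population standard deviation σ is known, so use the z-interval margin of error formula.

For 90% confidence, z* = 1.645 (from standard normal table)

Margin of error formula for z-interval: E = z* × σ/√n

E = 1.645 × 16.6/√39
  = 1.645 × 2.658127
  = 4.3726

Rounded to 2 decimal places:

4.37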